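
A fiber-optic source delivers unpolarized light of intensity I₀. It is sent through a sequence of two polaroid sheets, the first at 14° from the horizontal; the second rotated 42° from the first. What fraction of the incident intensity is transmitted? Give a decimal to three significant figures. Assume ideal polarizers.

Unpolarized light through the first polarizer → I₁ = ½ I₀, now polarized at 14°.
I₂ = I₁ cos²(42°) = 0.5 · 0.5523 I₀ = 0.2761 I₀.
Transmitted fraction = 0.2761.

≈ 0.276 I₀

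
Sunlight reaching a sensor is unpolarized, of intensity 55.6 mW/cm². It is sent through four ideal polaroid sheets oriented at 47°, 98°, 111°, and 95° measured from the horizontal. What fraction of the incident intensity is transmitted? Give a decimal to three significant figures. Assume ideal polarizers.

Unpolarized light through the first polarizer → I₁ = 55.6 mW/cm²/2 = 27.8 mW/cm², polarized at 47°.
I₂ = I₁ · cos²(51°) = 27.8 · 0.396 = 11.01 mW/cm².
I₃ = I₂ · cos²(13°) = 11.01 · 0.9494 = 10.45 mW/cm².
I₄ = I₃ · cos²(16°) = 10.45 · 0.924 = 9.659 mW/cm².
Transmitted fraction = 0.1737.

I/I₀ ≈ 0.174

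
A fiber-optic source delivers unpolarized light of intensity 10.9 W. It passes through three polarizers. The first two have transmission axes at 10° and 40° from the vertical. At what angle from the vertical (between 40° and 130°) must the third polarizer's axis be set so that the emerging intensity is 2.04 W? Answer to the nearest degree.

θ ≈ 85°

Unpolarized light through the first polarizer → I₁ = ½ I₀, now polarized at 10°.
I₂ = I₁ cos²(40° − 10°) = 0.5 I₀ · cos²(30°) = 0.375 I₀.
Target fraction: 2.04 / 10.9 W = 0.1872 of I₀.
Need I₃/I₀ = 0.1872, so cos²(θ − 40°) = 0.1872 / 0.375 = 0.4991.
θ − 40° = arccos(√0.4991) = 45.1°, giving θ ≈ 40 + 45.1 = 85.1°.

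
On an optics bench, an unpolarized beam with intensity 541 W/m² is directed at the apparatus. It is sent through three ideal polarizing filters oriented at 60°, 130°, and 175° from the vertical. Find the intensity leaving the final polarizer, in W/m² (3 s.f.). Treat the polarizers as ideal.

Unpolarized light through the first polarizer → I₁ = 541 W/m²/2 = 270.5 W/m², polarized at 60°.
I₂ = I₁ · cos²(70°) = 270.5 · 0.117 = 31.64 W/m².
I₃ = I₂ · cos²(45°) = 31.64 · 0.5 = 15.82 W/m².

I ≈ 15.8 W/m²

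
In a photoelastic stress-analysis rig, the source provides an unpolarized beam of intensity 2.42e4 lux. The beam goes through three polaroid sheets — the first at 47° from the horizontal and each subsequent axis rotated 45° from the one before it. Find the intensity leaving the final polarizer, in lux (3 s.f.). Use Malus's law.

Unpolarized light through the first polarizer → I₁ = 2.42e4 lux/2 = 1.21e+04 lux, polarized at 47°.
I₂ = I₁ · cos²(45°) = 1.21e+04 · 0.5 = 6050 lux.
I₃ = I₂ · cos²(45°) = 6050 · 0.5 = 3025 lux.

I ≈ 3030 lux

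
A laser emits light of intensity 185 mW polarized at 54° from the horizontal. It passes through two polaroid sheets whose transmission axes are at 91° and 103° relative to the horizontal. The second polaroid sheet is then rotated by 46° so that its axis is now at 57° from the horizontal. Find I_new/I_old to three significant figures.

Before rotation:
I₁ = I₀ cos²(91° − 54°) = I₀ cos²(37°) = 0.6378 I₀.
I₂ = I₁ cos²(103° − 91°) = 0.6378 I₀ · cos²(12°) = 0.6102 I₀.
After rotation:
I₁ = I₀ cos²(91° − 54°) = I₀ cos²(37°) = 0.6378 I₀.
I₂ = I₁ cos²(57° − 91°) = 0.6378 I₀ · cos²(34°) = 0.4384 I₀.
Ratio = 0.4384 / 0.6102 = 0.7184.

I_new/I_old ≈ 0.718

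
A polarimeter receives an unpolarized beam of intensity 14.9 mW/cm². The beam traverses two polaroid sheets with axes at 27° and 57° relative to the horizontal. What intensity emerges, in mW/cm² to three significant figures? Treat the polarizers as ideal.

I ≈ 5.59 mW/cm²

Unpolarized light through the first polarizer → I₁ = 14.9 mW/cm²/2 = 7.45 mW/cm², polarized at 27°.
I₂ = I₁ · cos²(30°) = 7.45 · 0.75 = 5.588 mW/cm².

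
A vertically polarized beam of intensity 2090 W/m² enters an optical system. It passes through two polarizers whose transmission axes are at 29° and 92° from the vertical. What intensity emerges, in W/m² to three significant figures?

I₁ = 2090 W/m² · cos²(29°) = 1599 W/m².
I₂ = I₁ · cos²(63°) = 1599 · 0.2061 = 329.5 W/m².

I ≈ 330 W/m²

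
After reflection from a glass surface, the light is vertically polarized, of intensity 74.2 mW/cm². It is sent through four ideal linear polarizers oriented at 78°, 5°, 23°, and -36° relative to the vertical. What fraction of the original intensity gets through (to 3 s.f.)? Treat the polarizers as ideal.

I/I₀ ≈ 0.000887

I₁ = 74.2 mW/cm² · cos²(78°) = 3.207 mW/cm².
I₂ = I₁ · cos²(73°) = 3.207 · 0.08548 = 0.2742 mW/cm².
I₃ = I₂ · cos²(18°) = 0.2742 · 0.9045 = 0.248 mW/cm².
I₄ = I₃ · cos²(59°) = 0.248 · 0.2653 = 0.06578 mW/cm².
Transmitted fraction = 0.0008866.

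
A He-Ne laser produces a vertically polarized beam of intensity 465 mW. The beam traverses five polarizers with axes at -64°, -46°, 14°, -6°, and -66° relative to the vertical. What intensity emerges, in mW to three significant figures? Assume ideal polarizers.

I ≈ 4.46 mW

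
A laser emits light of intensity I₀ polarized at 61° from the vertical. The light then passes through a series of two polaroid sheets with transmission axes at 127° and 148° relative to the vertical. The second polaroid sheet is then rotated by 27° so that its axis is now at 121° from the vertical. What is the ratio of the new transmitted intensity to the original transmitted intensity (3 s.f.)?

I_new/I_old ≈ 1.13

Before rotation:
I₁ = I₀ cos²(127° − 61°) = I₀ cos²(66°) = 0.1654 I₀.
I₂ = I₁ cos²(148° − 127°) = 0.1654 I₀ · cos²(21°) = 0.1442 I₀.
After rotation:
I₁ = I₀ cos²(127° − 61°) = I₀ cos²(66°) = 0.1654 I₀.
I₂ = I₁ cos²(121° − 127°) = 0.1654 I₀ · cos²(6°) = 0.1636 I₀.
Ratio = 0.1636 / 0.1442 = 1.135.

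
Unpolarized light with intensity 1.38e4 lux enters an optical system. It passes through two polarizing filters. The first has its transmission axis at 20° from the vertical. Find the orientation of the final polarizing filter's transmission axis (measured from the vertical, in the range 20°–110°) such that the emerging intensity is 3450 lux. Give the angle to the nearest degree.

Unpolarized light through the first polarizer → I₁ = ½ I₀, now polarized at 20°.
Target fraction: 3450 / 1.38e4 lux = 0.25 of I₀.
Need I₂/I₀ = 0.25, so cos²(θ − 20°) = 0.25 / 0.5 = 0.5.
θ − 20° = arccos(√0.5) = 45.0°, giving θ ≈ 20 + 45.0 = 65.0°.

θ ≈ 65°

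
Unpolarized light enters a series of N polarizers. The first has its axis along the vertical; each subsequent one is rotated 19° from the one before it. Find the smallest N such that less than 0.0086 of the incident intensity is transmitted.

First polarizer halves the unpolarized light: factor 1/2.
Each further stage multiplies by cos²(19°) = 0.894.
After N polarizers: T = 0.5·0.894^(N−1). Require T < 0.0086 ⇒ N−1 > ln(0.0086/0.5)/ln(0.894) = 36.26, so N−1 ≥ 37 and N = 38.
Check: N=38 gives T = 0.007917 < 0.0086; N=37 gives T = 0.008856.

N = 38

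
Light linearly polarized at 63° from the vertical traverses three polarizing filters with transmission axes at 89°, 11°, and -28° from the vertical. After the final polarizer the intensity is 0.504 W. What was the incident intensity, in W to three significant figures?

I₀ ≈ 23.9 W

By Malus's law, I₁ = I₀ cos²(89° − 63°) = I₀ cos²(26°) = 0.8078 I₀.
I₂ = I₁ cos²(11° − 89°) = 0.8078 I₀ · cos²(78°) = 0.03492 I₀.
I₃ = I₂ cos²(-28° − 11°) = 0.03492 I₀ · cos²(39°) = 0.02109 I₀.
So 0.504 W = 0.02109 I₀, giving I₀ = 0.504/0.02109 = 23.9 W.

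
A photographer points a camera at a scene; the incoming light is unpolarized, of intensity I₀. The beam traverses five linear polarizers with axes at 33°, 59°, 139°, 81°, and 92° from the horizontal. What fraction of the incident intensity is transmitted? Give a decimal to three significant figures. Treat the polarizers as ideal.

≈ 0.00330 I₀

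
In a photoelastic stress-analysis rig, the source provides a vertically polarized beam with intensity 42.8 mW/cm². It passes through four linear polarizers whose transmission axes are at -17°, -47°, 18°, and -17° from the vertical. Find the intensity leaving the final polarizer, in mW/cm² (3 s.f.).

I ≈ 3.52 mW/cm²

I₁ = 42.8 mW/cm² · cos²(17°) = 39.14 mW/cm².
I₂ = I₁ · cos²(30°) = 39.14 · 0.75 = 29.36 mW/cm².
I₃ = I₂ · cos²(65°) = 29.36 · 0.1786 = 5.243 mW/cm².
I₄ = I₃ · cos²(35°) = 5.243 · 0.671 = 3.518 mW/cm².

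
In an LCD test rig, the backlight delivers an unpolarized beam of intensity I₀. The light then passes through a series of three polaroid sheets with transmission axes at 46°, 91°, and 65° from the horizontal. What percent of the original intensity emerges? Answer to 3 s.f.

≈ 20.2%

Unpolarized light through the first polarizer → I₁ = ½ I₀, now polarized at 46°.
I₂ = I₁ cos²(91° − 46°) = 0.5 I₀ · cos²(45°) = 0.25 I₀.
I₃ = I₂ cos²(65° − 91°) = 0.25 I₀ · cos²(26°) = 0.202 I₀.
That is 20.2% of the incident intensity.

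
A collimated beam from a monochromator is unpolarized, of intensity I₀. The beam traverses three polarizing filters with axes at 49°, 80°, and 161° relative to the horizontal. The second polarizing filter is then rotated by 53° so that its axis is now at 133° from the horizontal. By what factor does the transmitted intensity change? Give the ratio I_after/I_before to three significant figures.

Before rotation:
Unpolarized light through the first polarizer → I₁ = ½ I₀, now polarized at 49°.
I₂ = I₁ cos²(80° − 49°) = 0.5 I₀ · cos²(31°) = 0.3674 I₀.
I₃ = I₂ cos²(161° − 80°) = 0.3674 I₀ · cos²(81°) = 0.00899 I₀.
After rotation:
Unpolarized light through the first polarizer → I₁ = ½ I₀, now polarized at 49°.
I₂ = I₁ cos²(133° − 49°) = 0.5 I₀ · cos²(84°) = 0.005463 I₀.
I₃ = I₂ cos²(161° − 133°) = 0.005463 I₀ · cos²(28°) = 0.004259 I₀.
Ratio = 0.004259 / 0.00899 = 0.4737.

I_new/I_old ≈ 0.474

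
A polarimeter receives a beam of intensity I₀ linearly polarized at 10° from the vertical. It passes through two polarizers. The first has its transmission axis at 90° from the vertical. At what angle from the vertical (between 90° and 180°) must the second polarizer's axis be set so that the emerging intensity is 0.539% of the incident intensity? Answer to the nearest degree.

I₁ = I₀ cos²(90° − 10°) = I₀ cos²(80°) = 0.03015 I₀.
Need I₂/I₀ = 0.00539, so cos²(θ − 90°) = 0.00539 / 0.03015 = 0.1788.
θ − 90° = arccos(√0.1788) = 65.0°, giving θ ≈ 90 + 65.0 = 155.0°.

θ ≈ 155°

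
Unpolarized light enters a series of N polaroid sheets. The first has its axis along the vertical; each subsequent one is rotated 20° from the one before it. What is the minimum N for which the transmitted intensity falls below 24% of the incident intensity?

First polarizer halves the unpolarized light: factor 1/2.
Each further stage multiplies by cos²(20°) = 0.883.
After N polarizers: T = 0.5·0.883^(N−1). Require T < 0.24 ⇒ N−1 > ln(0.24/0.5)/ln(0.883) = 5.90, so N−1 ≥ 6 and N = 7.
Check: N=7 gives T = 0.237 < 0.24; N=6 gives T = 0.2684.

N = 7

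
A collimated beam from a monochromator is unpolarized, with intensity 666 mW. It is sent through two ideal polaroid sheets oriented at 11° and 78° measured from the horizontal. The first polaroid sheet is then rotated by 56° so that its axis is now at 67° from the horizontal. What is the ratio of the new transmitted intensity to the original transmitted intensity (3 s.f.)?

Before rotation:
Unpolarized light through the first polarizer → I₁ = ½ I₀, now polarized at 11°.
I₂ = I₁ cos²(78° − 11°) = 0.5 I₀ · cos²(67°) = 0.07634 I₀.
After rotation:
Unpolarized light through the first polarizer → I₁ = ½ I₀, now polarized at 67°.
I₂ = I₁ cos²(78° − 67°) = 0.5 I₀ · cos²(11°) = 0.4818 I₀.
Ratio = 0.4818 / 0.07634 = 6.312.

I_new/I_old ≈ 6.31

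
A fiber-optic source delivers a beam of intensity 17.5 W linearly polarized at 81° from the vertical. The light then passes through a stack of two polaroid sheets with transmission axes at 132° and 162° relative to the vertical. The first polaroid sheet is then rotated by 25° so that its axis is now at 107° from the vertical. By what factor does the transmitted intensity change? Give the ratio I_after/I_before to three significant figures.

Before rotation:
I₁ = I₀ cos²(132° − 81°) = I₀ cos²(51°) = 0.396 I₀.
I₂ = I₁ cos²(162° − 132°) = 0.396 I₀ · cos²(30°) = 0.297 I₀.
After rotation:
I₁ = I₀ cos²(107° − 81°) = I₀ cos²(26°) = 0.8078 I₀.
I₂ = I₁ cos²(162° − 107°) = 0.8078 I₀ · cos²(55°) = 0.2658 I₀.
Ratio = 0.2658 / 0.297 = 0.8947.

I_new/I_old ≈ 0.895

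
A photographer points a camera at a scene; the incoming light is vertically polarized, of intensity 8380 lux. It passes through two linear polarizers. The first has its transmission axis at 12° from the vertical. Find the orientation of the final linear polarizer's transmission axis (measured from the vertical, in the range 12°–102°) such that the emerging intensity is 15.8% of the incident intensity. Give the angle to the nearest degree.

θ ≈ 78°

I₁ = I₀ cos²(12° − 0°) = I₀ cos²(12°) = 0.9568 I₀.
Need I₂/I₀ = 0.158, so cos²(θ − 12°) = 0.158 / 0.9568 = 0.1651.
θ − 12° = arccos(√0.1651) = 66.0°, giving θ ≈ 12 + 66.0 = 78.0°.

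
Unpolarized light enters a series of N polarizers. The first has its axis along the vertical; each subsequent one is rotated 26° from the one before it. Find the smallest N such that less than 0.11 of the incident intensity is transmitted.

N = 9

First polarizer halves the unpolarized light: factor 1/2.
Each further stage multiplies by cos²(26°) = 0.8078.
After N polarizers: T = 0.5·0.8078^(N−1). Require T < 0.11 ⇒ N−1 > ln(0.11/0.5)/ln(0.8078) = 7.10, so N−1 ≥ 8 and N = 9.
Check: N=9 gives T = 0.09068 < 0.11; N=8 gives T = 0.1123.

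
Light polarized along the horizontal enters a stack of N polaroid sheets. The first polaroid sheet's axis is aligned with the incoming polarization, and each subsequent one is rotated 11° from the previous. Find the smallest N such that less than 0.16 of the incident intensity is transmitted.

First polarizer is aligned with the polarization: full transmission.
Each further stage multiplies by cos²(11°) = 0.9636.
After N polarizers: T = 0.9636^(N−1). Require T < 0.16 ⇒ N−1 > ln(0.16)/ln(0.9636) = 49.41, so N−1 ≥ 50 and N = 51.
Check: N=51 gives T = 0.1566 < 0.16; N=50 gives T = 0.1625.

N = 51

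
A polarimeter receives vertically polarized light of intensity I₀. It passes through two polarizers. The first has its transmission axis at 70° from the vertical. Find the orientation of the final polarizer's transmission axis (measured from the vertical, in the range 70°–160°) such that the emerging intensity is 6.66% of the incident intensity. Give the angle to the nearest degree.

By Malus's law, I₁ = I₀ cos²(70° − 0°) = I₀ cos²(70°) = 0.117 I₀.
Need I₂/I₀ = 0.0666, so cos²(θ − 70°) = 0.0666 / 0.117 = 0.5693.
θ − 70° = arccos(√0.5693) = 41.0°, giving θ ≈ 70 + 41.0 = 111.0°.

θ ≈ 111°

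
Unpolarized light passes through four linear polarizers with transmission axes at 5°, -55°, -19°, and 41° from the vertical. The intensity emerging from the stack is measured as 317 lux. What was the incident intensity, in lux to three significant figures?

I₀ ≈ 1.55e4 lux

Unpolarized light through the first polarizer → I₁ = ½ I₀, now polarized at 5°.
I₂ = I₁ cos²(-55° − 5°) = 0.5 I₀ · cos²(60°) = 0.125 I₀.
I₃ = I₂ cos²(-19° + 55°) = 0.125 I₀ · cos²(36°) = 0.08181 I₀.
I₄ = I₃ cos²(41° + 19°) = 0.08181 I₀ · cos²(60°) = 0.02045 I₀.
So 317 lux = 0.02045 I₀, giving I₀ = 317/0.02045 = 1.55e+04 lux.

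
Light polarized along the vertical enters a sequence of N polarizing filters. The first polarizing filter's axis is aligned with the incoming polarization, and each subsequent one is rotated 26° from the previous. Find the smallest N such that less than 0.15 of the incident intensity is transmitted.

N = 10

First polarizer is aligned with the polarization: full transmission.
Each further stage multiplies by cos²(26°) = 0.8078.
After N polarizers: T = 0.8078^(N−1). Require T < 0.15 ⇒ N−1 > ln(0.15)/ln(0.8078) = 8.89, so N−1 ≥ 9 and N = 10.
Check: N=10 gives T = 0.1465 < 0.15; N=9 gives T = 0.1814.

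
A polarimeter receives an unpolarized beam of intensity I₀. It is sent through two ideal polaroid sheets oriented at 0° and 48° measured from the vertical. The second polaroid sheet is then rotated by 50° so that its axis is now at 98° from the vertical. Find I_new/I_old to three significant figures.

Before rotation:
Unpolarized light through the first polarizer → I₁ = ½ I₀, now polarized at 0°.
I₂ = I₁ cos²(48° − 0°) = 0.5 I₀ · cos²(48°) = 0.2239 I₀.
After rotation:
Unpolarized light through the first polarizer → I₁ = ½ I₀, now polarized at 0°.
Angle between axes 1 and 2: 82°. I₂ = 0.5 I₀ · cos²(82°) = 0.009685 I₀.
Ratio = 0.009685 / 0.2239 = 0.04326.

I_new/I_old ≈ 0.0433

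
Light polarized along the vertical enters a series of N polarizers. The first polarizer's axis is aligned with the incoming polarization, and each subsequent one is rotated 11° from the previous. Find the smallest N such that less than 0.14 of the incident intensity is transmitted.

First polarizer is aligned with the polarization: full transmission.
Each further stage multiplies by cos²(11°) = 0.9636.
After N polarizers: T = 0.9636^(N−1). Require T < 0.14 ⇒ N−1 > ln(0.14)/ln(0.9636) = 53.01, so N−1 ≥ 54 and N = 55.
Check: N=55 gives T = 0.135 < 0.14; N=54 gives T = 0.1401.

N = 55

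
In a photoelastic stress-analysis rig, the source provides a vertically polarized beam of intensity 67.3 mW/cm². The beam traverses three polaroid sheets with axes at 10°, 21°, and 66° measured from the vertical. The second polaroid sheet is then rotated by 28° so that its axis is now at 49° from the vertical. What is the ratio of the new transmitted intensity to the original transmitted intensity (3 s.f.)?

I_new/I_old ≈ 1.15

Before rotation:
I₁ = I₀ cos²(10° − 0°) = I₀ cos²(10°) = 0.9698 I₀.
I₂ = I₁ cos²(21° − 10°) = 0.9698 I₀ · cos²(11°) = 0.9345 I₀.
I₃ = I₂ cos²(66° − 21°) = 0.9345 I₀ · cos²(45°) = 0.4673 I₀.
After rotation:
I₁ = I₀ cos²(10° − 0°) = I₀ cos²(10°) = 0.9698 I₀.
I₂ = I₁ cos²(49° − 10°) = 0.9698 I₀ · cos²(39°) = 0.5857 I₀.
I₃ = I₂ cos²(66° − 49°) = 0.5857 I₀ · cos²(17°) = 0.5357 I₀.
Ratio = 0.5357 / 0.4673 = 1.146.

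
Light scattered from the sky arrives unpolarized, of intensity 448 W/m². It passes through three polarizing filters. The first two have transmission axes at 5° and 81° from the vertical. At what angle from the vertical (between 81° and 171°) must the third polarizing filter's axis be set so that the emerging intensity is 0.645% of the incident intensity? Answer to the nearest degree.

Unpolarized light through the first polarizer → I₁ = ½ I₀, now polarized at 5°.
I₂ = I₁ cos²(81° − 5°) = 0.5 I₀ · cos²(76°) = 0.02926 I₀.
Need I₃/I₀ = 0.00645, so cos²(θ − 81°) = 0.00645 / 0.02926 = 0.2204.
θ − 81° = arccos(√0.2204) = 62.0°, giving θ ≈ 81 + 62.0 = 143.0°.

θ ≈ 143°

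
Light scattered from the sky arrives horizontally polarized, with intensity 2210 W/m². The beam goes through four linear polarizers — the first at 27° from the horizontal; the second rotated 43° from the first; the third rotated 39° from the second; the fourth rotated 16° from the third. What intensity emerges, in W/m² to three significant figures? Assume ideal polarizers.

I ≈ 524 W/m²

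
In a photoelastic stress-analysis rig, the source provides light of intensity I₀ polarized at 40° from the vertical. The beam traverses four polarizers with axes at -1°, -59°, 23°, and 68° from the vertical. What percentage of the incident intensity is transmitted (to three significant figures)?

I₁ = I₀ cos²(-1° − 40°) = I₀ cos²(41°) = 0.5696 I₀.
I₂ = I₁ cos²(-59° + 1°) = 0.5696 I₀ · cos²(58°) = 0.1599 I₀.
I₃ = I₂ cos²(23° + 59°) = 0.1599 I₀ · cos²(82°) = 0.003098 I₀.
I₄ = I₃ cos²(68° − 23°) = 0.003098 I₀ · cos²(45°) = 0.001549 I₀.
That is 0.1549% of the incident intensity.

≈ 0.155%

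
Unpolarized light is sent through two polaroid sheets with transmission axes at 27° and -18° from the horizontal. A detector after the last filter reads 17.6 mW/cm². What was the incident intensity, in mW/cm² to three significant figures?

Unpolarized light through the first polarizer → I₁ = ½ I₀, now polarized at 27°.
I₂ = I₁ cos²(-18° − 27°) = 0.5 I₀ · cos²(45°) = 0.25 I₀.
So 17.6 mW/cm² = 0.25 I₀, giving I₀ = 17.6/0.25 = 70.4 mW/cm².

I₀ ≈ 70.4 mW/cm²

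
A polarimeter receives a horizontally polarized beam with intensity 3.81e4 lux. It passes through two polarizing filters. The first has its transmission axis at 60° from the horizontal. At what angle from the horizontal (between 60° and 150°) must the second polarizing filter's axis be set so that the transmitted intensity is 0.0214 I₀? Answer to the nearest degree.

θ ≈ 133°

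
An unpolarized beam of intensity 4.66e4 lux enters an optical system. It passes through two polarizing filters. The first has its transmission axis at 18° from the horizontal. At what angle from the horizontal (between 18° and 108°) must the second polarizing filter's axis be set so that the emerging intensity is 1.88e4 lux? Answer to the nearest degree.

θ ≈ 44°

Unpolarized light through the first polarizer → I₁ = ½ I₀, now polarized at 18°.
Target fraction: 1.88e4 / 4.66e4 lux = 0.4034 of I₀.
Need I₂/I₀ = 0.4034, so cos²(θ − 18°) = 0.4034 / 0.5 = 0.8069.
θ − 18° = arccos(√0.8069) = 26.1°, giving θ ≈ 18 + 26.1 = 44.1°.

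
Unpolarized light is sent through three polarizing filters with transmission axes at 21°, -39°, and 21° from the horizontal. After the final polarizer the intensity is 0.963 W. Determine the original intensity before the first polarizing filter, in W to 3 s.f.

I₀ ≈ 30.8 W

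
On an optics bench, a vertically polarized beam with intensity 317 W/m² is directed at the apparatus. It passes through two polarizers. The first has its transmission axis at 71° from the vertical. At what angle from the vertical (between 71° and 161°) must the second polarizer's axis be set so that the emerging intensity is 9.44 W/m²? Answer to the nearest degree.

I₁ = I₀ cos²(71° − 0°) = I₀ cos²(71°) = 0.106 I₀.
Target fraction: 9.44 / 317 W/m² = 0.02978 of I₀.
Need I₂/I₀ = 0.02978, so cos²(θ − 71°) = 0.02978 / 0.106 = 0.2809.
θ − 71° = arccos(√0.2809) = 58.0°, giving θ ≈ 71 + 58.0 = 129.0°.

θ ≈ 129°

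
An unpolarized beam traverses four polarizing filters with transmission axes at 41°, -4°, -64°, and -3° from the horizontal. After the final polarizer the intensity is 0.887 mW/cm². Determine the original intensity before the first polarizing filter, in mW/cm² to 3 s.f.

Unpolarized light through the first polarizer → I₁ = ½ I₀, now polarized at 41°.
I₂ = I₁ cos²(-4° − 41°) = 0.5 I₀ · cos²(45°) = 0.25 I₀.
I₃ = I₂ cos²(-64° + 4°) = 0.25 I₀ · cos²(60°) = 0.0625 I₀.
I₄ = I₃ cos²(-3° + 64°) = 0.0625 I₀ · cos²(61°) = 0.01469 I₀.
So 0.887 mW/cm² = 0.01469 I₀, giving I₀ = 0.887/0.01469 = 60.38 mW/cm².

I₀ ≈ 60.4 mW/cm²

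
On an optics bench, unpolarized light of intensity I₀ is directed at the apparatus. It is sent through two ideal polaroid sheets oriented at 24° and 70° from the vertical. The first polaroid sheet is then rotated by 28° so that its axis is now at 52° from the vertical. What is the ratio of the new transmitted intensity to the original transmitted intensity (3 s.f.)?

I_new/I_old ≈ 1.87

Before rotation:
Unpolarized light through the first polarizer → I₁ = ½ I₀, now polarized at 24°.
I₂ = I₁ cos²(70° − 24°) = 0.5 I₀ · cos²(46°) = 0.2413 I₀.
After rotation:
Unpolarized light through the first polarizer → I₁ = ½ I₀, now polarized at 52°.
I₂ = I₁ cos²(70° − 52°) = 0.5 I₀ · cos²(18°) = 0.4523 I₀.
Ratio = 0.4523 / 0.2413 = 1.874.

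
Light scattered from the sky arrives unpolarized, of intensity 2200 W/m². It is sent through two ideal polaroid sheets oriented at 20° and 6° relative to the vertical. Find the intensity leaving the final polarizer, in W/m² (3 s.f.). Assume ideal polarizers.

Unpolarized light through the first polarizer → I₁ = 2200 W/m²/2 = 1100 W/m², polarized at 20°.
I₂ = I₁ · cos²(14°) = 1100 · 0.9415 = 1036 W/m².

I ≈ 1040 W/m²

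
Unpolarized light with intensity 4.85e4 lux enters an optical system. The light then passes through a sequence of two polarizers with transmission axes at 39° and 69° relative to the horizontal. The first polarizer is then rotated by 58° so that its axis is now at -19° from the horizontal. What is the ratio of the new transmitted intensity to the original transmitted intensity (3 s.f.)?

Before rotation:
Unpolarized light through the first polarizer → I₁ = ½ I₀, now polarized at 39°.
I₂ = I₁ cos²(69° − 39°) = 0.5 I₀ · cos²(30°) = 0.375 I₀.
After rotation:
Unpolarized light through the first polarizer → I₁ = ½ I₀, now polarized at -19°.
I₂ = I₁ cos²(69° + 19°) = 0.5 I₀ · cos²(88°) = 0.000609 I₀.
Ratio = 0.000609 / 0.375 = 0.001624.

I_new/I_old ≈ 0.00162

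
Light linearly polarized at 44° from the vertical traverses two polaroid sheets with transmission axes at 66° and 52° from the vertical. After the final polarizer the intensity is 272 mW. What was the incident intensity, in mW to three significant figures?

By Malus's law, I₁ = I₀ cos²(66° − 44°) = I₀ cos²(22°) = 0.8597 I₀.
I₂ = I₁ cos²(52° − 66°) = 0.8597 I₀ · cos²(14°) = 0.8094 I₀.
So 272 mW = 0.8094 I₀, giving I₀ = 272/0.8094 = 336.1 mW.

I₀ ≈ 336 mW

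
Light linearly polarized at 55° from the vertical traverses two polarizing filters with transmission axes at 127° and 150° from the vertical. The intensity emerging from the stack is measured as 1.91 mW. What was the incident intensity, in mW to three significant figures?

I₀ ≈ 23.6 mW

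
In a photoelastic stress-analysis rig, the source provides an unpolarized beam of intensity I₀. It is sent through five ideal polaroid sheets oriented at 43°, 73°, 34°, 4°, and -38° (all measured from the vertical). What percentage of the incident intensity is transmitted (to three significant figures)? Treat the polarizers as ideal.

≈ 9.38%

Unpolarized light through the first polarizer → I₁ = ½ I₀, now polarized at 43°.
I₂ = I₁ cos²(73° − 43°) = 0.5 I₀ · cos²(30°) = 0.375 I₀.
I₃ = I₂ cos²(34° − 73°) = 0.375 I₀ · cos²(39°) = 0.2265 I₀.
I₄ = I₃ cos²(4° − 34°) = 0.2265 I₀ · cos²(30°) = 0.1699 I₀.
I₅ = I₄ cos²(-38° − 4°) = 0.1699 I₀ · cos²(42°) = 0.09381 I₀.
That is 9.381% of the incident intensity.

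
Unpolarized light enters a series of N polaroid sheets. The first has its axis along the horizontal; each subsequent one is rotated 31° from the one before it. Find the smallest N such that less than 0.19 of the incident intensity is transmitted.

N = 5

First polarizer halves the unpolarized light: factor 1/2.
Each further stage multiplies by cos²(31°) = 0.7347.
After N polarizers: T = 0.5·0.7347^(N−1). Require T < 0.19 ⇒ N−1 > ln(0.19/0.5)/ln(0.7347) = 3.14, so N−1 ≥ 4 and N = 5.
Check: N=5 gives T = 0.1457 < 0.19; N=4 gives T = 0.1983.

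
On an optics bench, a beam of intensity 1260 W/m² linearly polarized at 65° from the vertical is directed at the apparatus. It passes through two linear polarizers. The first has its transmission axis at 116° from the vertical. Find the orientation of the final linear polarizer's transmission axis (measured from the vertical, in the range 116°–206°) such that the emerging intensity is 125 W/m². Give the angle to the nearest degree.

θ ≈ 176°

I₁ = I₀ cos²(116° − 65°) = I₀ cos²(51°) = 0.396 I₀.
Target fraction: 125 / 1260 W/m² = 0.09921 of I₀.
Need I₂/I₀ = 0.09921, so cos²(θ − 116°) = 0.09921 / 0.396 = 0.2505.
θ − 116° = arccos(√0.2505) = 60.0°, giving θ ≈ 116 + 60.0 = 176.0°.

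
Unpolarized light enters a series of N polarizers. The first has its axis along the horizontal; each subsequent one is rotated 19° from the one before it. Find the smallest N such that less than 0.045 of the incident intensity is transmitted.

N = 23

First polarizer halves the unpolarized light: factor 1/2.
Each further stage multiplies by cos²(19°) = 0.894.
After N polarizers: T = 0.5·0.894^(N−1). Require T < 0.045 ⇒ N−1 > ln(0.045/0.5)/ln(0.894) = 21.49, so N−1 ≥ 22 and N = 23.
Check: N=23 gives T = 0.04251 < 0.045; N=22 gives T = 0.04755.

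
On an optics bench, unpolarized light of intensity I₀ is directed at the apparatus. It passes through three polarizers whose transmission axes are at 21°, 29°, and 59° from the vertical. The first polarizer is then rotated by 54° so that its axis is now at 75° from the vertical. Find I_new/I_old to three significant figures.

Before rotation:
Unpolarized light through the first polarizer → I₁ = ½ I₀, now polarized at 21°.
I₂ = I₁ cos²(29° − 21°) = 0.5 I₀ · cos²(8°) = 0.4903 I₀.
I₃ = I₂ cos²(59° − 29°) = 0.4903 I₀ · cos²(30°) = 0.3677 I₀.
After rotation:
Unpolarized light through the first polarizer → I₁ = ½ I₀, now polarized at 75°.
I₂ = I₁ cos²(29° − 75°) = 0.5 I₀ · cos²(46°) = 0.2413 I₀.
I₃ = I₂ cos²(59° − 29°) = 0.2413 I₀ · cos²(30°) = 0.181 I₀.
Ratio = 0.181 / 0.3677 = 0.4921.

I_new/I_old ≈ 0.492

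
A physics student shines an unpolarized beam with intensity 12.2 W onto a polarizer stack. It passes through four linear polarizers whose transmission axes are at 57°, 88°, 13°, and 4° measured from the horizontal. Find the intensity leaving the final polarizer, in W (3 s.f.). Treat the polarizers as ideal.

Unpolarized light through the first polarizer → I₁ = 12.2 W/2 = 6.1 W, polarized at 57°.
I₂ = I₁ · cos²(31°) = 6.1 · 0.7347 = 4.482 W.
I₃ = I₂ · cos²(75°) = 4.482 · 0.06699 = 0.3002 W.
I₄ = I₃ · cos²(9°) = 0.3002 · 0.9755 = 0.2929 W.

I ≈ 0.293 W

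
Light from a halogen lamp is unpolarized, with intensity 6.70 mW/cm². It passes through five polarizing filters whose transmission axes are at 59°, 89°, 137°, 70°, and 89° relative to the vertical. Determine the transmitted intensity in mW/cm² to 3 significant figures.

Unpolarized light through the first polarizer → I₁ = 6.70 mW/cm²/2 = 3.35 mW/cm², polarized at 59°.
I₂ = I₁ · cos²(30°) = 3.35 · 0.75 = 2.513 mW/cm².
I₃ = I₂ · cos²(48°) = 2.513 · 0.4477 = 1.125 mW/cm².
I₄ = I₃ · cos²(67°) = 1.125 · 0.1527 = 0.1717 mW/cm².
I₅ = I₄ · cos²(19°) = 0.1717 · 0.894 = 0.1535 mW/cm².

I ≈ 0.154 mW/cm²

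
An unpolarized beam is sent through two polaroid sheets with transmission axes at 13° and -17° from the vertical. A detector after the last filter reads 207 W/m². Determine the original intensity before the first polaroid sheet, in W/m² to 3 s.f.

I₀ ≈ 552 W/m²

Unpolarized light through the first polarizer → I₁ = ½ I₀, now polarized at 13°.
I₂ = I₁ cos²(-17° − 13°) = 0.5 I₀ · cos²(30°) = 0.375 I₀.
So 207 W/m² = 0.375 I₀, giving I₀ = 207/0.375 = 552 W/m².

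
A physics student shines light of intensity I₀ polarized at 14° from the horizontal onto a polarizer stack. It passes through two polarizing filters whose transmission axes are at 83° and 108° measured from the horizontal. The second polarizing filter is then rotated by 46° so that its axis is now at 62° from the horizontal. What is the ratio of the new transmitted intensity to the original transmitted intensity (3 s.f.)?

I_new/I_old ≈ 1.06

Before rotation:
I₁ = I₀ cos²(83° − 14°) = I₀ cos²(69°) = 0.1284 I₀.
I₂ = I₁ cos²(108° − 83°) = 0.1284 I₀ · cos²(25°) = 0.1055 I₀.
After rotation:
I₁ = I₀ cos²(83° − 14°) = I₀ cos²(69°) = 0.1284 I₀.
I₂ = I₁ cos²(62° − 83°) = 0.1284 I₀ · cos²(21°) = 0.1119 I₀.
Ratio = 0.1119 / 0.1055 = 1.061.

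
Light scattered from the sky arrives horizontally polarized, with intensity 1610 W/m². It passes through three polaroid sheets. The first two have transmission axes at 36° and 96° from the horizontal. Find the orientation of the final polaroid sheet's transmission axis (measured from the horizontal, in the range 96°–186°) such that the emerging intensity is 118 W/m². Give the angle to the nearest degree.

I₁ = I₀ cos²(36° − 0°) = I₀ cos²(36°) = 0.6545 I₀.
I₂ = I₁ cos²(96° − 36°) = 0.6545 I₀ · cos²(60°) = 0.1636 I₀.
Target fraction: 118 / 1610 W/m² = 0.07329 of I₀.
Need I₃/I₀ = 0.07329, so cos²(θ − 96°) = 0.07329 / 0.1636 = 0.4479.
θ − 96° = arccos(√0.4479) = 48.0°, giving θ ≈ 96 + 48.0 = 144.0°.

θ ≈ 144°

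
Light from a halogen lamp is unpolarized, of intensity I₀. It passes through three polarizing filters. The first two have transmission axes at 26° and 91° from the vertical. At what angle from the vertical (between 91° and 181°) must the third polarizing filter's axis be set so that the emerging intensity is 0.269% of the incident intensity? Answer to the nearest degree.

Unpolarized light through the first polarizer → I₁ = ½ I₀, now polarized at 26°.
I₂ = I₁ cos²(91° − 26°) = 0.5 I₀ · cos²(65°) = 0.0893 I₀.
Need I₃/I₀ = 0.00269, so cos²(θ − 91°) = 0.00269 / 0.0893 = 0.03012.
θ − 91° = arccos(√0.03012) = 80.0°, giving θ ≈ 91 + 80.0 = 171.0°.

θ ≈ 171°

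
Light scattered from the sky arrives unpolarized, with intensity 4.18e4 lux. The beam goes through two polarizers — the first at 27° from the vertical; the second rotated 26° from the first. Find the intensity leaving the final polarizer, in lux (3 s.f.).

Unpolarized light through the first polarizer → I₁ = 4.18e4 lux/2 = 2.09e+04 lux, polarized at 27°.
I₂ = I₁ · cos²(26°) = 2.09e+04 · 0.8078 = 1.688e+04 lux.

I ≈ 1.69e4 lux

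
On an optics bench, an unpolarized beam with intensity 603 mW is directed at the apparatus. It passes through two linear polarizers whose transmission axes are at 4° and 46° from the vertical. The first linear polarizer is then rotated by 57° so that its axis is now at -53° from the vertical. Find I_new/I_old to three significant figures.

I_new/I_old ≈ 0.0443

Before rotation:
Unpolarized light through the first polarizer → I₁ = ½ I₀, now polarized at 4°.
I₂ = I₁ cos²(46° − 4°) = 0.5 I₀ · cos²(42°) = 0.2761 I₀.
After rotation:
Unpolarized light through the first polarizer → I₁ = ½ I₀, now polarized at -53°.
Angle between axes 1 and 2: 81°. I₂ = 0.5 I₀ · cos²(81°) = 0.01224 I₀.
Ratio = 0.01224 / 0.2761 = 0.04431.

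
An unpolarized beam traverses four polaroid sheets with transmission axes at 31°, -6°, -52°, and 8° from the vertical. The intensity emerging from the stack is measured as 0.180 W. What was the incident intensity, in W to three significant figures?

Unpolarized light through the first polarizer → I₁ = ½ I₀, now polarized at 31°.
I₂ = I₁ cos²(-6° − 31°) = 0.5 I₀ · cos²(37°) = 0.3189 I₀.
I₃ = I₂ cos²(-52° + 6°) = 0.3189 I₀ · cos²(46°) = 0.1539 I₀.
I₄ = I₃ cos²(8° + 52°) = 0.1539 I₀ · cos²(60°) = 0.03847 I₀.
So 0.180 W = 0.03847 I₀, giving I₀ = 0.180/0.03847 = 4.679 W.

I₀ ≈ 4.68 W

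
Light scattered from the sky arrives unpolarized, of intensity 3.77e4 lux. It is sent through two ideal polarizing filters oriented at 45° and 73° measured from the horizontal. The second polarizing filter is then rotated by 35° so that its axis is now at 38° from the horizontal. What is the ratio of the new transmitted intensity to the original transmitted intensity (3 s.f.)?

I_new/I_old ≈ 1.26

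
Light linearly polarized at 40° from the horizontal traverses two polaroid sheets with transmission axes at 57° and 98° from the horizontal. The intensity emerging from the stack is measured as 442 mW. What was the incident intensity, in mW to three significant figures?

I₀ ≈ 849 mW

I₁ = I₀ cos²(57° − 40°) = I₀ cos²(17°) = 0.9145 I₀.
I₂ = I₁ cos²(98° − 57°) = 0.9145 I₀ · cos²(41°) = 0.5209 I₀.
So 442 mW = 0.5209 I₀, giving I₀ = 442/0.5209 = 848.5 mW.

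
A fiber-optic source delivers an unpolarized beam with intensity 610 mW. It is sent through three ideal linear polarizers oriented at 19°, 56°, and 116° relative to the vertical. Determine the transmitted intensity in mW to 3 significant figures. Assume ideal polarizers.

Unpolarized light through the first polarizer → I₁ = 610 mW/2 = 305 mW, polarized at 19°.
I₂ = I₁ · cos²(37°) = 305 · 0.6378 = 194.5 mW.
I₃ = I₂ · cos²(60°) = 194.5 · 0.25 = 48.63 mW.

I ≈ 48.6 mW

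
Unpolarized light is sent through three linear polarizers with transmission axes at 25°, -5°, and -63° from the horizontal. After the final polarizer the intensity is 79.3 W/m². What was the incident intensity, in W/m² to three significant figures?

I₀ ≈ 753 W/m²

Unpolarized light through the first polarizer → I₁ = ½ I₀, now polarized at 25°.
I₂ = I₁ cos²(-5° − 25°) = 0.5 I₀ · cos²(30°) = 0.375 I₀.
I₃ = I₂ cos²(-63° + 5°) = 0.375 I₀ · cos²(58°) = 0.1053 I₀.
So 79.3 W/m² = 0.1053 I₀, giving I₀ = 79.3/0.1053 = 753 W/m².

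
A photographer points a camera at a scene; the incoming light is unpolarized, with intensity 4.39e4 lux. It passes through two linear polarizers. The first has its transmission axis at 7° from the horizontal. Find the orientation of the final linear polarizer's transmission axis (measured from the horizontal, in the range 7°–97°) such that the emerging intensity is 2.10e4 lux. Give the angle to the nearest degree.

Unpolarized light through the first polarizer → I₁ = ½ I₀, now polarized at 7°.
Target fraction: 2.10e4 / 4.39e4 lux = 0.4784 of I₀.
Need I₂/I₀ = 0.4784, so cos²(θ − 7°) = 0.4784 / 0.5 = 0.9567.
θ − 7° = arccos(√0.9567) = 12.0°, giving θ ≈ 7 + 12.0 = 19.0°.

θ ≈ 19°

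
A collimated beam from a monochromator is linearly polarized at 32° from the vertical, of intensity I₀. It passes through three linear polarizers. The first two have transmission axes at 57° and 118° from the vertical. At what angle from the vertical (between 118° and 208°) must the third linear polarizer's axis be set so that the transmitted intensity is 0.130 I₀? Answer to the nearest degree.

I₁ = I₀ cos²(57° − 32°) = I₀ cos²(25°) = 0.8214 I₀.
I₂ = I₁ cos²(118° − 57°) = 0.8214 I₀ · cos²(61°) = 0.1931 I₀.
Need I₃/I₀ = 0.13, so cos²(θ − 118°) = 0.13 / 0.1931 = 0.6734.
θ − 118° = arccos(√0.6734) = 34.9°, giving θ ≈ 118 + 34.9 = 152.9°.

θ ≈ 153°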